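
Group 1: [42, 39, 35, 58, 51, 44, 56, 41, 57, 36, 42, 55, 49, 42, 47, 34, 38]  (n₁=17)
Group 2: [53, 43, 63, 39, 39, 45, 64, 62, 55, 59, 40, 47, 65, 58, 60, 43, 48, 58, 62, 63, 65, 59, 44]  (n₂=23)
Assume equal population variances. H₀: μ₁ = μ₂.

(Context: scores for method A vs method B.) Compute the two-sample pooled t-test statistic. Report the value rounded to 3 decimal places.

test statistic = -3.063

x̄₁=45.059, s₁=7.988, n₁=17
x̄₂=53.652, s₂=9.301, n₂=23
s_p² = [16·7.988² + 22·9.301²]/38 = 76.9515
SE = √(s_p²·(1/17+1/23)) = 2.8058
t = (45.059−53.652)/2.8058 = -3.0628
df = 38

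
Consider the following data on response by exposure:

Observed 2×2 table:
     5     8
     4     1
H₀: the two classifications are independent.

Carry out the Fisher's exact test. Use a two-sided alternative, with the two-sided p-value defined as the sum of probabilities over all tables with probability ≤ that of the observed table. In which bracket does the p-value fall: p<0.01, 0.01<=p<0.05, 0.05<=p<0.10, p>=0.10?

p-value bracket: p>=0.10

Margins: r₁=13, r₂=5, c₁=9, c₂=9, n=18
p_obs = C(13,5)·C(5,4)/C(18,9); sum pmf over tables with pmf ≤ p_obs
p-value (two-sided) = 0.29412
→ bracket: p>=0.10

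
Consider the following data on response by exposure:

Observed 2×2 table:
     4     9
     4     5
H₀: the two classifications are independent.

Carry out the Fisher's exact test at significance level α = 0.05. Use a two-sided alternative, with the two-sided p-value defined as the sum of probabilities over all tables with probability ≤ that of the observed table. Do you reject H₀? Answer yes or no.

Margins: r₁=13, r₂=9, c₁=8, c₂=14, n=22
p_obs = C(13,4)·C(9,4)/C(22,8); sum pmf over tables with pmf ≤ p_obs
p-value (two-sided) = 0.66192
At α=0.05: p ≥ α → fail to reject H₀

reject H₀: no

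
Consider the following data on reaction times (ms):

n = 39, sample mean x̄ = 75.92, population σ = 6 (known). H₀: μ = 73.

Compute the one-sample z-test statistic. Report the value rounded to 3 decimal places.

SE = σ/√n = 6/√39 = 0.9608
z = (x̄−μ₀)/SE = (75.92−73)/0.9608 = 3.0392

test statistic = 3.039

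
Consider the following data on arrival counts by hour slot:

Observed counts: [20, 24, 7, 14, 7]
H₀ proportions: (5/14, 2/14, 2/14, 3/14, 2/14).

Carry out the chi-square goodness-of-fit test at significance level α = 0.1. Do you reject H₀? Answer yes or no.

n = 72; E_i = n·p_i = [25.71, 10.29, 10.29, 15.43, 10.29]
χ² = (20−25.71)²/25.71 + (24−10.29)²/10.29 + (7−10.29)²/10.29 + (14−15.43)²/15.43 + (7−10.29)²/10.29 = 21.7870
df = 4
p-value (upper-tail) = 0.00022
At α=0.1: p < α → reject H₀

reject H₀: yes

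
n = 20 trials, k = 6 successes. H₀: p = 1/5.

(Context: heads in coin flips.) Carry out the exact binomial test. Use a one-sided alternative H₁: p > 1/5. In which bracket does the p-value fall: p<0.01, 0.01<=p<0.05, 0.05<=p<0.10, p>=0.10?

Exact binomial: n=20, k=6, p₀=1/5=0.2000
P(X≥6) from Σ C(n,i)·p₀^i·(1−p₀)^(n−i)
p-value (one-sided, H₁ greater) = 0.19579
→ bracket: p>=0.10

p-value bracket: p>=0.10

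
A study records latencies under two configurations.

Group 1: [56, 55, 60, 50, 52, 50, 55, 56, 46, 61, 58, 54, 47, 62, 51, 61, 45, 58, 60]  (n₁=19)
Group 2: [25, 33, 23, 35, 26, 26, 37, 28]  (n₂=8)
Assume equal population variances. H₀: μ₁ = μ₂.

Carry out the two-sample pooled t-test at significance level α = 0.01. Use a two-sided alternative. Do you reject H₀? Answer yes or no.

reject H₀: yes

x̄₁=54.579, s₁=5.316, n₁=19
x̄₂=29.125, s₂=5.167, n₂=8
s_p² = [18·5.316² + 7·5.167²]/25 = 27.8203
SE = √(s_p²·(1/19+1/8)) = 2.2230
t = (54.579−29.125)/2.2230 = 11.4502
df = 25
p-value (two-sided) = 0.00000
At α=0.01: p < α → reject H₀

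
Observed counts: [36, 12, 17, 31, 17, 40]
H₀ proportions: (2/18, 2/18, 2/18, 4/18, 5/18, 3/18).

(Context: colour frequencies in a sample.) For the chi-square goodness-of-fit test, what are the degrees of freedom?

df = k − 1 = 6 − 1 = 5

degrees of freedom = 5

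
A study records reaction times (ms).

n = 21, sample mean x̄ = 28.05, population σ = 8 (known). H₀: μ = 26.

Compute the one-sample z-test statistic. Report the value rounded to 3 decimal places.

SE = σ/√n = 8/√21 = 1.7457
z = (x̄−μ₀)/SE = (28.05−26)/1.7457 = 1.1743

test statistic = 1.174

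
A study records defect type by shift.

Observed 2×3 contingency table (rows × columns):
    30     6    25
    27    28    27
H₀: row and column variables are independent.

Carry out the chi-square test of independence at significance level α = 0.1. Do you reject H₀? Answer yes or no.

Row totals [61, 82], col totals [57, 34, 52], n=143
χ² = (30−24.31)²/24.31 + (6−14.50)²/14.50 + (25−22.18)²/22.18 + (27−32.69)²/32.69 + (28−19.50)²/19.50 + (27−29.82)²/29.82 = 11.6372
df = 2
p-value (upper-tail) = 0.00297
At α=0.1: p < α → reject H₀

reject H₀: yes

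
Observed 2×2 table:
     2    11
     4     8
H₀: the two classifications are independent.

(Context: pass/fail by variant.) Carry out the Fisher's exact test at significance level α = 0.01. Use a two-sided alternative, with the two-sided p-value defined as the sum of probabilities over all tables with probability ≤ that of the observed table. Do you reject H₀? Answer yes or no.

Margins: r₁=13, r₂=12, c₁=6, c₂=19, n=25
p_obs = C(13,2)·C(12,4)/C(25,6); sum pmf over tables with pmf ≤ p_obs
p-value (two-sided) = 0.37826
At α=0.01: p ≥ α → fail to reject H₀

reject H₀: no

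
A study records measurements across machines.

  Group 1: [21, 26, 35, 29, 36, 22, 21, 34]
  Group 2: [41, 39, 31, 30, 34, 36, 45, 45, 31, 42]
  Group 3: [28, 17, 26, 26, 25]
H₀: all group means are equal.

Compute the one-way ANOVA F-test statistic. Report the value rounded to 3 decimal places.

Group means [28.00, 37.40, 24.40], grand mean 31.304
SSB = Σnᵢ(x̄ᵢ−x̄)² = 697.270; SSW = ΣΣ(x−x̄ᵢ)² = 663.600
MSB = 697.270/2 = 348.6348; MSW = 663.600/20 = 33.1800
F = MSB/MSW = 10.5074
df = (2, 20)

test statistic = 10.507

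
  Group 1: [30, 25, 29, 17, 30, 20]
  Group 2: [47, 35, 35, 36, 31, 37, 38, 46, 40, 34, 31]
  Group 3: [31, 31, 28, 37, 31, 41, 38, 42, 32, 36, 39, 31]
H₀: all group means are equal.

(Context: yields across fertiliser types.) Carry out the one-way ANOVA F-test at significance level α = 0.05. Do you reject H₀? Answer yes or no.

reject H₀: yes

Group means [25.17, 37.27, 34.75], grand mean 33.724
SSB = Σnᵢ(x̄ᵢ−x̄)² = 590.528; SSW = ΣΣ(x−x̄ᵢ)² = 671.265
MSB = 590.528/2 = 295.2640; MSW = 671.265/26 = 25.8179
F = MSB/MSW = 11.4364
df = (2, 26)
p-value (upper-tail) = 0.00027
At α=0.05: p < α → reject H₀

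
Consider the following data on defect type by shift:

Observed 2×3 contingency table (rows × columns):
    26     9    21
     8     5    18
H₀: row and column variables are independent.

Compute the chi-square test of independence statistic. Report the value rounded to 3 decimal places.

Row totals [56, 31], col totals [34, 14, 39], n=87
χ² = (26−21.89)²/21.89 + (9−9.01)²/9.01 + (21−25.10)²/25.10 + (8−12.11)²/12.11 + (5−4.99)²/4.99 + (18−13.90)²/13.90 = 4.0539
df = 2

test statistic = 4.054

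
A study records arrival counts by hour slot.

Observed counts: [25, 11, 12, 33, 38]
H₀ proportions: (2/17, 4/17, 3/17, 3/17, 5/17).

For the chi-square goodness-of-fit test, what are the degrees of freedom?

df = k − 1 = 5 − 1 = 4

degrees of freedom = 4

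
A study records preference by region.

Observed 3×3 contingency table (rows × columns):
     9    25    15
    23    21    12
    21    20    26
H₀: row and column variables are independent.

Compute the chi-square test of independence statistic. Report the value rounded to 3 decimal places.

Row totals [49, 56, 67], col totals [53, 66, 53], n=172
χ² = (9−15.10)²/15.10 + (25−18.80)²/18.80 + (15−15.10)²/15.10 + (23−17.26)²/17.26 + (21−21.49)²/21.49 + (12−17.26)²/17.26 + (21−20.65)²/20.65 + (20−25.71)²/25.71 + (26−20.65)²/20.65 = 10.6939
df = 4

test statistic = 10.694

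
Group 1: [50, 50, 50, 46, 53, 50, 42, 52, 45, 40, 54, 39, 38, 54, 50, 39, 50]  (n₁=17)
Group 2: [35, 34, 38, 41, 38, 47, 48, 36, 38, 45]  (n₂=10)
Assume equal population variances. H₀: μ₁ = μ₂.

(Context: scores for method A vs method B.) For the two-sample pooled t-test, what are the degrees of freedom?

df = n₁ + n₂ − 2 = 17 + 10 − 2 = 25

degrees of freedom = 25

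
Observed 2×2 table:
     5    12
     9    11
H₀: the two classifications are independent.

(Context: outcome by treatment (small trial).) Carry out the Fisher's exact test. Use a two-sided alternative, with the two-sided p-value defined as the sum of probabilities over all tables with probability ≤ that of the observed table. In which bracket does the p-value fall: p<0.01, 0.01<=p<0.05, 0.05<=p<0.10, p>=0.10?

p-value bracket: p>=0.10

Margins: r₁=17, r₂=20, c₁=14, c₂=23, n=37
p_obs = C(17,5)·C(20,9)/C(37,14); sum pmf over tables with pmf ≤ p_obs
p-value (two-sided) = 0.49786
→ bracket: p>=0.10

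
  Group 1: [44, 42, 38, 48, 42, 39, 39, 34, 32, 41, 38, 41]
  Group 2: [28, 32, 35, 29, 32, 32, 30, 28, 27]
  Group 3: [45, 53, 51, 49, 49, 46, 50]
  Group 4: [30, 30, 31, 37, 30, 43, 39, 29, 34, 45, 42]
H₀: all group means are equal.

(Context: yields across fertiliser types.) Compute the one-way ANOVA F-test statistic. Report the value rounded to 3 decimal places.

test statistic = 26.358

Group means [39.83, 30.33, 49.00, 35.45], grand mean 38.051
SSB = Σnᵢ(x̄ᵢ−x̄)² = 1487.503; SSW = ΣΣ(x−x̄ᵢ)² = 658.394
MSB = 1487.503/3 = 495.8345; MSW = 658.394/35 = 18.8113
F = MSB/MSW = 26.3584
df = (3, 35)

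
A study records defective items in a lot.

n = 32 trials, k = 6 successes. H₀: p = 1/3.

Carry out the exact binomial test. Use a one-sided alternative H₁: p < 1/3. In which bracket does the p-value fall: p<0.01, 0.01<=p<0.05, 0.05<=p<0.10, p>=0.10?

Exact binomial: n=32, k=6, p₀=1/3=0.3333
P(X≤6) from Σ C(n,i)·p₀^i·(1−p₀)^(n−i)
p-value (one-sided, H₁ less) = 0.05438
→ bracket: 0.05<=p<0.10

p-value bracket: 0.05<=p<0.10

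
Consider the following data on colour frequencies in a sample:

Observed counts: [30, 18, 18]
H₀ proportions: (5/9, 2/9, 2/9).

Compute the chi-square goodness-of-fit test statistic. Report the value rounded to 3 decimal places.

test statistic = 2.727

n = 66; E_i = n·p_i = [36.67, 14.67, 14.67]
χ² = (30−36.67)²/36.67 + (18−14.67)²/14.67 + (18−14.67)²/14.67 = 2.7273
df = 2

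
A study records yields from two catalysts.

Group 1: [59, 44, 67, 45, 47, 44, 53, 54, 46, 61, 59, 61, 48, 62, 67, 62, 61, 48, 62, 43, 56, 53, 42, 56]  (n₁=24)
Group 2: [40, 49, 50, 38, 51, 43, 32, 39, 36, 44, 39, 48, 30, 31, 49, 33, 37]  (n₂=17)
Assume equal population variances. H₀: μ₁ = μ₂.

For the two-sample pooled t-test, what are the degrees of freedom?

degrees of freedom = 39

df = n₁ + n₂ − 2 = 24 + 17 − 2 = 39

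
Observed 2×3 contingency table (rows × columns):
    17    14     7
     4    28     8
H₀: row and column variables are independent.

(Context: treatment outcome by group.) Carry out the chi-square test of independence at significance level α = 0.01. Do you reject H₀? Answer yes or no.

reject H₀: yes

Row totals [38, 40], col totals [21, 42, 15], n=78
χ² = (17−10.23)²/10.23 + (14−20.46)²/20.46 + (7−7.31)²/7.31 + (4−10.77)²/10.77 + (28−21.54)²/21.54 + (8−7.69)²/7.69 = 12.7380
df = 2
p-value (upper-tail) = 0.00171
At α=0.01: p < α → reject H₀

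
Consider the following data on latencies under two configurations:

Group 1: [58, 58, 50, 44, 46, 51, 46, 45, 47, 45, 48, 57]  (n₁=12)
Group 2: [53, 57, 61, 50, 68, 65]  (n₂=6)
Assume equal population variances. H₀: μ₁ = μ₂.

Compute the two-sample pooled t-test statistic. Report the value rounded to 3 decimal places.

test statistic = -3.215

x̄₁=49.583, s₁=5.282, n₁=12
x̄₂=59.000, s₂=6.957, n₂=6
s_p² = [11·5.282² + 5·6.957²]/16 = 34.3073
SE = √(s_p²·(1/12+1/6)) = 2.9286
t = (49.583−59.000)/2.9286 = -3.2154
df = 16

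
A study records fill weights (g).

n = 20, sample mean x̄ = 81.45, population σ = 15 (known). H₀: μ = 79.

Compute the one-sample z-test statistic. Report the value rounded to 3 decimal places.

test statistic = 0.730

SE = σ/√n = 15/√20 = 3.3541
z = (x̄−μ₀)/SE = (81.45−79)/3.3541 = 0.7304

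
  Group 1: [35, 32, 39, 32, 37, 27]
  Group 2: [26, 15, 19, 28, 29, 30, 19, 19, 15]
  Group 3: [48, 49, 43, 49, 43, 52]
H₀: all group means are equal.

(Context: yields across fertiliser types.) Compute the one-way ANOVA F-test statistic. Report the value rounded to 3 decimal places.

Group means [33.67, 22.22, 47.33], grand mean 32.667
SSB = Σnᵢ(x̄ᵢ−x̄)² = 2278.444; SSW = ΣΣ(x−x̄ᵢ)² = 446.222
MSB = 2278.444/2 = 1139.2222; MSW = 446.222/18 = 24.7901
F = MSB/MSW = 45.9547
df = (2, 18)

test statistic = 45.955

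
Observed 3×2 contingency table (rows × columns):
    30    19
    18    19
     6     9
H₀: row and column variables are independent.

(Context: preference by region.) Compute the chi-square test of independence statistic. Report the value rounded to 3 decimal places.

test statistic = 2.624

Row totals [49, 37, 15], col totals [54, 47], n=101
χ² = (30−26.20)²/26.20 + (19−22.80)²/22.80 + (18−19.78)²/19.78 + (19−17.22)²/17.22 + (6−8.02)²/8.02 + (9−6.98)²/6.98 = 2.6239
df = 2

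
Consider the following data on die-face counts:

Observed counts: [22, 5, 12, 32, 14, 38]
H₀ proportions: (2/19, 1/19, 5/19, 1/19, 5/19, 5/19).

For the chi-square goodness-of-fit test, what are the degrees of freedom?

degrees of freedom = 5

df = k − 1 = 6 − 1 = 5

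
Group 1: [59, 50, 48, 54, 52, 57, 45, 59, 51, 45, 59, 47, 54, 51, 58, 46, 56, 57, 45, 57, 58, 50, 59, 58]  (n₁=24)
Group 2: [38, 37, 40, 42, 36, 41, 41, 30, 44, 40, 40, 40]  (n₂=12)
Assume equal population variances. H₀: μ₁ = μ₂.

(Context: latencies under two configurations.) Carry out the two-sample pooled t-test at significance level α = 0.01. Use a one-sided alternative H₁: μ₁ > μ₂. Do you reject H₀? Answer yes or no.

x̄₁=53.125, s₁=5.136, n₁=24
x̄₂=39.083, s₂=3.579, n₂=12
s_p² = [23·5.136² + 11·3.579²]/34 = 21.9865
SE = √(s_p²·(1/24+1/12)) = 1.6578
t = (53.125−39.083)/1.6578 = 8.4700
df = 34
p-value (one-sided, H₁ greater) = 0.00000
At α=0.01: p < α → reject H₀

reject H₀: yes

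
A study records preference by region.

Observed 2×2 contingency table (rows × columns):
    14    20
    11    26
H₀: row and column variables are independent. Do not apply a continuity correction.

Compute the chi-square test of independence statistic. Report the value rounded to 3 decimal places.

test statistic = 1.018

Row totals [34, 37], col totals [25, 46], n=71
χ² = (14−11.97)²/11.97 + (20−22.03)²/22.03 + (11−13.03)²/13.03 + (26−23.97)²/23.97 = 1.0177
df = 1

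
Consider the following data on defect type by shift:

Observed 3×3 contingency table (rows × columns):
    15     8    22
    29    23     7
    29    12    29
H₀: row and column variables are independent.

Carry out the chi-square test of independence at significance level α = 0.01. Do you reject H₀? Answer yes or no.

reject H₀: yes

Row totals [45, 59, 70], col totals [73, 43, 58], n=174
χ² = (15−18.88)²/18.88 + (8−11.12)²/11.12 + (22−15.00)²/15.00 + (29−24.75)²/24.75 + (23−14.58)²/14.58 + (7−19.67)²/19.67 + (29−29.37)²/29.37 + (12−17.30)²/17.30 + (29−23.33)²/23.33 = 21.6922
df = 4
p-value (upper-tail) = 0.00023
At α=0.01: p < α → reject H₀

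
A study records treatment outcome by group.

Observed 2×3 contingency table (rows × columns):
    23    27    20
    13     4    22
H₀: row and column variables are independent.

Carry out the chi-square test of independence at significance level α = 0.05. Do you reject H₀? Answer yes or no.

Row totals [70, 39], col totals [36, 31, 42], n=109
χ² = (23−23.12)²/23.12 + (27−19.91)²/19.91 + (20−26.97)²/26.97 + (13−12.88)²/12.88 + (4−11.09)²/11.09 + (22−15.03)²/15.03 = 12.0997
df = 2
p-value (upper-tail) = 0.00236
At α=0.05: p < α → reject H₀

reject H₀: yes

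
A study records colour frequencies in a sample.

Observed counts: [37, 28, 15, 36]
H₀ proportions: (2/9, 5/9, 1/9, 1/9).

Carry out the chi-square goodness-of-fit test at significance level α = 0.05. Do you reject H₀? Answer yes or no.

reject H₀: yes

n = 116; E_i = n·p_i = [25.78, 64.44, 12.89, 12.89]
χ² = (37−25.78)²/25.78 + (28−64.44)²/64.44 + (15−12.89)²/12.89 + (36−12.89)²/12.89 = 67.2819
df = 3
p-value (upper-tail) = 0.00000
At α=0.05: p < α → reject H₀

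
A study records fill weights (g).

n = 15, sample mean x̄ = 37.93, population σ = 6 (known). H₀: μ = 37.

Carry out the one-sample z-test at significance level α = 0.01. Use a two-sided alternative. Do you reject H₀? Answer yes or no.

SE = σ/√n = 6/√15 = 1.5492
z = (x̄−μ₀)/SE = (37.93−37)/1.5492 = 0.6003
p-value (two-sided) = 0.54830
At α=0.01: p ≥ α → fail to reject H₀

reject H₀: no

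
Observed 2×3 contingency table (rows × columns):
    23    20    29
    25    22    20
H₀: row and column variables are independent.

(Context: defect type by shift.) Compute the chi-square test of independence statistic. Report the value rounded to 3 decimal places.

Row totals [72, 67], col totals [48, 42, 49], n=139
χ² = (23−24.86)²/24.86 + (20−21.76)²/21.76 + (29−25.38)²/25.38 + (25−23.14)²/23.14 + (22−20.24)²/20.24 + (20−23.62)²/23.62 = 1.6539
df = 2

test statistic = 1.654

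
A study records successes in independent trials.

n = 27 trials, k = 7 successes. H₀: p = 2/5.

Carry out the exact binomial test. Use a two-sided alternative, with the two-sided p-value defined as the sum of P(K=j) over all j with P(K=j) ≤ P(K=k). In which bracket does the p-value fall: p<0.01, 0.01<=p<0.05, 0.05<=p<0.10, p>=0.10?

p-value bracket: p>=0.10

Exact binomial: n=27, k=7, p₀=2/5=0.4000
P(X=j) = C(n,j)·p₀^j·(1−p₀)^(n−j); p = Σ P(X=j) over j with P(X=j) ≤ P(X=7)
p-value (two-sided) = 0.16962
→ bracket: p>=0.10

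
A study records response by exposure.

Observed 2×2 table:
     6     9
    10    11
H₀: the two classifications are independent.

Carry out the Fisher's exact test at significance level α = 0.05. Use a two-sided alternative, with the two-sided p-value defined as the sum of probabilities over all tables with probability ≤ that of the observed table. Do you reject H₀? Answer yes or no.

reject H₀: no

Margins: r₁=15, r₂=21, c₁=16, c₂=20, n=36
p_obs = C(15,6)·C(21,10)/C(36,16); sum pmf over tables with pmf ≤ p_obs
p-value (two-sided) = 0.74118
At α=0.05: p ≥ α → fail to reject H₀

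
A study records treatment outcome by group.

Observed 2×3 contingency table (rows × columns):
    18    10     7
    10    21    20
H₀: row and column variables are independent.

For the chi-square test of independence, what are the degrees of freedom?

degrees of freedom = 2

df = (r−1)(c−1) = (2−1)·(3−1) = 2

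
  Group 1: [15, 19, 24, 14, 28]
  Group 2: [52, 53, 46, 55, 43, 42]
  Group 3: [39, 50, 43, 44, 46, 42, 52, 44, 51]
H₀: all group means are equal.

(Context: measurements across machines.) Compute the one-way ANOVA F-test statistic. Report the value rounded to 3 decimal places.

Group means [20.00, 48.50, 45.67], grand mean 40.100
SSB = Σnᵢ(x̄ᵢ−x̄)² = 2722.300; SSW = ΣΣ(x−x̄ᵢ)² = 453.500
MSB = 2722.300/2 = 1361.1500; MSW = 453.500/17 = 26.6765
F = MSB/MSW = 51.0244
df = (2, 17)

test statistic = 51.024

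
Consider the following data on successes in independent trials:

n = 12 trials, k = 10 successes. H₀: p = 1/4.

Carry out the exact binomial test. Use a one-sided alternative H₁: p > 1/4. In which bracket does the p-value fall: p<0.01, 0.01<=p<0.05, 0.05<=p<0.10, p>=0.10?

p-value bracket: p<0.01

Exact binomial: n=12, k=10, p₀=1/4=0.2500
P(X≥10) from Σ C(n,i)·p₀^i·(1−p₀)^(n−i)
p-value (one-sided, H₁ greater) = 0.00004
→ bracket: p<0.01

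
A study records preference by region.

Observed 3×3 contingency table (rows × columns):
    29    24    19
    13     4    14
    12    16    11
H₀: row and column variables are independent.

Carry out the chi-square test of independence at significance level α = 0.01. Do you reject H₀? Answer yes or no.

reject H₀: no

Row totals [72, 31, 39], col totals [54, 44, 44], n=142
χ² = (29−27.38)²/27.38 + (24−22.31)²/22.31 + (19−22.31)²/22.31 + (13−11.79)²/11.79 + (4−9.61)²/9.61 + (14−9.61)²/9.61 + (12−14.83)²/14.83 + (16−12.08)²/12.08 + (11−12.08)²/12.08 = 8.0274
df = 4
p-value (upper-tail) = 0.09058
At α=0.01: p ≥ α → fail to reject H₀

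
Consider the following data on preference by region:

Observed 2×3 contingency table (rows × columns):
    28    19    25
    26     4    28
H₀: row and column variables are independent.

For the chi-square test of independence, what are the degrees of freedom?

df = (r−1)(c−1) = (2−1)·(3−1) = 2

degrees of freedom = 2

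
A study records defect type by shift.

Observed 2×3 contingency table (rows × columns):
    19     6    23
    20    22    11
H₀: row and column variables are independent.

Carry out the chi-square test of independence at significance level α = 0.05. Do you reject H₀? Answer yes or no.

Row totals [48, 53], col totals [39, 28, 34], n=101
χ² = (19−18.53)²/18.53 + (6−13.31)²/13.31 + (23−16.16)²/16.16 + (20−20.47)²/20.47 + (22−14.69)²/14.69 + (11−17.84)²/17.84 = 13.1886
df = 2
p-value (upper-tail) = 0.00137
At α=0.05: p < α → reject H₀

reject H₀: yes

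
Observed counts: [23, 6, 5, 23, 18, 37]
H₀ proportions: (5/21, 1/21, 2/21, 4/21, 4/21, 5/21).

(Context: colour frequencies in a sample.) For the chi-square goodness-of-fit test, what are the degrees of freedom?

degrees of freedom = 5

df = k − 1 = 6 − 1 = 5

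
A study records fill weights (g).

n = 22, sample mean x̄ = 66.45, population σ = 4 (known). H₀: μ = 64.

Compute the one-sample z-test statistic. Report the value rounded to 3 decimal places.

test statistic = 2.873

SE = σ/√n = 4/√22 = 0.8528
z = (x̄−μ₀)/SE = (66.45−64)/0.8528 = 2.8729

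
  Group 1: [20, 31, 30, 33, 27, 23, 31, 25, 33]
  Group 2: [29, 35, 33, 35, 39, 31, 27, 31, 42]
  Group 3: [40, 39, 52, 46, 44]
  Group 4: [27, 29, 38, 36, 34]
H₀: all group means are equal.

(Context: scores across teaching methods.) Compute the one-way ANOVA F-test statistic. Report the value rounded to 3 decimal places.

test statistic = 12.191

Group means [28.11, 33.56, 44.20, 32.80], grand mean 33.571
SSB = Σnᵢ(x̄ᵢ−x̄)² = 836.146; SSW = ΣΣ(x−x̄ᵢ)² = 548.711
MSB = 836.146/3 = 278.7153; MSW = 548.711/24 = 22.8630
F = MSB/MSW = 12.1907
df = (3, 24)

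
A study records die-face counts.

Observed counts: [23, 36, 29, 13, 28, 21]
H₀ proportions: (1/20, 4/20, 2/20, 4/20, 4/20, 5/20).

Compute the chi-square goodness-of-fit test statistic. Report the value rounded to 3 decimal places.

test statistic = 63.327

n = 150; E_i = n·p_i = [7.50, 30.00, 15.00, 30.00, 30.00, 37.50]
χ² = (23−7.50)²/7.50 + (36−30.00)²/30.00 + (29−15.00)²/15.00 + (13−30.00)²/30.00 + (28−30.00)²/30.00 + (21−37.50)²/37.50 = 63.3267
df = 5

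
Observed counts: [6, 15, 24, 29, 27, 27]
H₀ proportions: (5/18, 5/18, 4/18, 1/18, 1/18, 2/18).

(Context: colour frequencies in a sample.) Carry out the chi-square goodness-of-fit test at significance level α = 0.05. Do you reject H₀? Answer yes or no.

n = 128; E_i = n·p_i = [35.56, 35.56, 28.44, 7.11, 7.11, 14.22]
χ² = (6−35.56)²/35.56 + (15−35.56)²/35.56 + (24−28.44)²/28.44 + (29−7.11)²/7.11 + (27−7.11)²/7.11 + (27−14.22)²/14.22 = 171.6297
df = 5
p-value (upper-tail) = 0.00000
At α=0.05: p < α → reject H₀

reject H₀: yes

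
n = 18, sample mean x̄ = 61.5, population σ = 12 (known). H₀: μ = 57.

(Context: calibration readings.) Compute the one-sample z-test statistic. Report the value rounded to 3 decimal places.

SE = σ/√n = 12/√18 = 2.8284
z = (x̄−μ₀)/SE = (61.5−57)/2.8284 = 1.5910

test statistic = 1.591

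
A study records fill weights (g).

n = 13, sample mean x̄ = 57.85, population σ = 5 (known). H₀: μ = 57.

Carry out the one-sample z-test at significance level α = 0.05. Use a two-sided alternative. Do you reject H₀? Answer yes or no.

reject H₀: no

SE = σ/√n = 5/√13 = 1.3868
z = (x̄−μ₀)/SE = (57.85−57)/1.3868 = 0.6129
p-value (two-sided) = 0.53991
At α=0.05: p ≥ α → fail to reject H₀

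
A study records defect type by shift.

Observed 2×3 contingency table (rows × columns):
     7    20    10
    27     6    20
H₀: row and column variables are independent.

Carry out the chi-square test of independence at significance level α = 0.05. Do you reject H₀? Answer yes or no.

reject H₀: yes

Row totals [37, 53], col totals [34, 26, 30], n=90
χ² = (7−13.98)²/13.98 + (20−10.69)²/10.69 + (10−12.33)²/12.33 + (27−20.02)²/20.02 + (6−15.31)²/15.31 + (20−17.67)²/17.67 = 20.4380
df = 2
p-value (upper-tail) = 0.00004
At α=0.05: p < α → reject H₀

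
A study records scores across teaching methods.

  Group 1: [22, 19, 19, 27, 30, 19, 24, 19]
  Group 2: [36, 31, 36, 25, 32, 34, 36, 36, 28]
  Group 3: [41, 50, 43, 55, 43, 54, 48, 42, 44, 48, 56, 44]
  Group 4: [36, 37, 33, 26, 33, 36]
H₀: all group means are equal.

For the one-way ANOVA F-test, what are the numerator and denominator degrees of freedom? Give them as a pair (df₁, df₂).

k = 4 groups, N = 35 total
df = (k−1, N−k) = (4−1, 35−4) = (3, 31)

degrees of freedom = [3, 31]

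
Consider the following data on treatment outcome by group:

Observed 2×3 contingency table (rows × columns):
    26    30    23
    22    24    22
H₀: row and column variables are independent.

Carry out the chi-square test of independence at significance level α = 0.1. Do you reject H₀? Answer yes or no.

Row totals [79, 68], col totals [48, 54, 45], n=147
χ² = (26−25.80)²/25.80 + (30−29.02)²/29.02 + (23−24.18)²/24.18 + (22−22.20)²/22.20 + (24−24.98)²/24.98 + (22−20.82)²/20.82 = 0.2002
df = 2
p-value (upper-tail) = 0.90474
At α=0.1: p ≥ α → fail to reject H₀

reject H₀: no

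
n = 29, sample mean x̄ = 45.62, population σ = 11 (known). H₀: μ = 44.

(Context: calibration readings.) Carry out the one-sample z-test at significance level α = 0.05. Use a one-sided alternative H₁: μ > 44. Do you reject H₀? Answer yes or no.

reject H₀: no

SE = σ/√n = 11/√29 = 2.0426
z = (x̄−μ₀)/SE = (45.62−44)/2.0426 = 0.7931
p-value (one-sided, H₁ greater) = 0.21386
At α=0.05: p ≥ α → fail to reject H₀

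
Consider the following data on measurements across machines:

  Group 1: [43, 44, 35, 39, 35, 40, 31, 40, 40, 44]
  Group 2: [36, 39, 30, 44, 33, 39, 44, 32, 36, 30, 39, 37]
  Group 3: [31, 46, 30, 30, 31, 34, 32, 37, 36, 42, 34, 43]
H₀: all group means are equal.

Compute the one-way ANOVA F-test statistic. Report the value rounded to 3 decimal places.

Group means [39.10, 36.58, 35.50], grand mean 36.941
SSB = Σnᵢ(x̄ᵢ−x̄)² = 73.066; SSW = ΣΣ(x−x̄ᵢ)² = 742.817
MSB = 73.066/2 = 36.5328; MSW = 742.817/31 = 23.9618
F = MSB/MSW = 1.5246
df = (2, 31)

test statistic = 1.525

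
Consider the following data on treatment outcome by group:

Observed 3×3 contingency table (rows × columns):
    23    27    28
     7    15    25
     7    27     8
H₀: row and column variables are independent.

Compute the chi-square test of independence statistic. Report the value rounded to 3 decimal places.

Row totals [78, 47, 42], col totals [37, 69, 61], n=167
χ² = (23−17.28)²/17.28 + (27−32.23)²/32.23 + (28−28.49)²/28.49 + (7−10.41)²/10.41 + (15−19.42)²/19.42 + (25−17.17)²/17.17 + (7−9.31)²/9.31 + (27−17.35)²/17.35 + (8−15.34)²/15.34 = 17.8933
df = 4

test statistic = 17.893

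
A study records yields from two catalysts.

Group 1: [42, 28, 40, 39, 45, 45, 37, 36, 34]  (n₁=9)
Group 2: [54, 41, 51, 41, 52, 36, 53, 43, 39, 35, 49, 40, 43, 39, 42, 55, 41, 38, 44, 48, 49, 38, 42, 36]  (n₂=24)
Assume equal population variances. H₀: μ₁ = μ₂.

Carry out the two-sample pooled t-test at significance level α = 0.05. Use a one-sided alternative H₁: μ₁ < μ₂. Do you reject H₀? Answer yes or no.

reject H₀: yes

x̄₁=38.444, s₁=5.457, n₁=9
x̄₂=43.708, s₂=6.125, n₂=24
s_p² = [8·5.457² + 23·6.125²]/31 = 35.5220
SE = √(s_p²·(1/9+1/24)) = 2.3296
t = (38.444−43.708)/2.3296 = -2.2596
df = 31
p-value (one-sided, H₁ less) = 0.01551
At α=0.05: p < α → reject H₀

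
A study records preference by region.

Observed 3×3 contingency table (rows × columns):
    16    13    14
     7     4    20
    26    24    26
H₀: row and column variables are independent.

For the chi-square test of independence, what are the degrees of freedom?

degrees of freedom = 4

df = (r−1)(c−1) = (3−1)·(3−1) = 4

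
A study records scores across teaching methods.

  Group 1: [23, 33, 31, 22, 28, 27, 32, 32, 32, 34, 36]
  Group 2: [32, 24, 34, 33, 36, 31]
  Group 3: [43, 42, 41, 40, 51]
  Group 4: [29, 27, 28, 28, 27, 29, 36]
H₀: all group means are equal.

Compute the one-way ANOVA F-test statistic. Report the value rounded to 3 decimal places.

Group means [30.00, 31.67, 43.40, 29.14], grand mean 32.448
SSB = Σnᵢ(x̄ᵢ−x̄)² = 745.782; SSW = ΣΣ(x−x̄ᵢ)² = 421.390
MSB = 745.782/3 = 248.5940; MSW = 421.390/25 = 16.8556
F = MSB/MSW = 14.7484
df = (3, 25)

test statistic = 14.748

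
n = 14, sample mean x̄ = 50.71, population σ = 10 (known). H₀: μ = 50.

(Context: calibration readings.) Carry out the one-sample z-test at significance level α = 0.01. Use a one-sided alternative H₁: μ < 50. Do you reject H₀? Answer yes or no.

SE = σ/√n = 10/√14 = 2.6726
z = (x̄−μ₀)/SE = (50.71−50)/2.6726 = 0.2657
p-value (one-sided, H₁ less) = 0.60475
At α=0.01: p ≥ α → fail to reject H₀

reject H₀: no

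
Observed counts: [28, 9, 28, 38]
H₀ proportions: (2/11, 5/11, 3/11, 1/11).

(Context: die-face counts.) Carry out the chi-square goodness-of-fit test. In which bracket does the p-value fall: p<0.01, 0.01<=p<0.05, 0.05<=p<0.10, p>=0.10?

n = 103; E_i = n·p_i = [18.73, 46.82, 28.09, 9.36]
χ² = (28−18.73)²/18.73 + (9−46.82)²/46.82 + (28−28.09)²/28.09 + (38−9.36)²/9.36 = 122.7172
df = 3
p-value (upper-tail) = 0.00000
→ bracket: p<0.01

p-value bracket: p<0.01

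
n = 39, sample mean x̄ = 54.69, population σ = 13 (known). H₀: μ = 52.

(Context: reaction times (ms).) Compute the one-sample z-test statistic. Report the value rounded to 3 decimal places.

SE = σ/√n = 13/√39 = 2.0817
z = (x̄−μ₀)/SE = (54.69−52)/2.0817 = 1.2922

test statistic = 1.292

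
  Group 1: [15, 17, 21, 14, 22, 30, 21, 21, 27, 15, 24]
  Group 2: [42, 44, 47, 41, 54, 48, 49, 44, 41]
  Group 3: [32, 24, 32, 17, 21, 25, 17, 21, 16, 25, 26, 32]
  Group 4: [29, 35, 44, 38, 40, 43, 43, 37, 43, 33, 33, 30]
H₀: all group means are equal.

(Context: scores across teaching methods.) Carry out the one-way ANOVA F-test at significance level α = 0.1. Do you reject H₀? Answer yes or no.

Group means [20.64, 45.56, 24.00, 37.33], grand mean 31.205
SSB = Σnᵢ(x̄ᵢ−x̄)² = 4155.725; SSW = ΣΣ(x−x̄ᵢ)² = 1105.434
MSB = 4155.725/3 = 1385.2416; MSW = 1105.434/40 = 27.6359
F = MSB/MSW = 50.1248
df = (3, 40)
p-value (upper-tail) = 0.00000
At α=0.1: p < α → reject H₀

reject H₀: yes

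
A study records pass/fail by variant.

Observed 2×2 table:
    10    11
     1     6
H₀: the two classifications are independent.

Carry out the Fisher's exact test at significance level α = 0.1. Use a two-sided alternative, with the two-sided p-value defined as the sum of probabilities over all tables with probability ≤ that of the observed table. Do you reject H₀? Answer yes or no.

reject H₀: no

Margins: r₁=21, r₂=7, c₁=11, c₂=17, n=28
p_obs = C(21,10)·C(7,1)/C(28,11); sum pmf over tables with pmf ≤ p_obs
p-value (two-sided) = 0.19138
At α=0.1: p ≥ α → fail to reject H₀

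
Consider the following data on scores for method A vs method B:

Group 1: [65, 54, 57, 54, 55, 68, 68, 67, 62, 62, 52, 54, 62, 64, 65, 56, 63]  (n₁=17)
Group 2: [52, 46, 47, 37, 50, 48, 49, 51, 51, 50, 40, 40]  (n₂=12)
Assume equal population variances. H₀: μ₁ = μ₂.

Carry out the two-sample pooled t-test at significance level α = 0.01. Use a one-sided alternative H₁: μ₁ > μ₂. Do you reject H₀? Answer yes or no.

reject H₀: yes

x̄₁=60.471, s₁=5.490, n₁=17
x̄₂=46.750, s₂=5.029, n₂=12
s_p² = [16·5.490² + 11·5.029²]/27 = 28.1661
SE = √(s_p²·(1/17+1/12)) = 2.0010
t = (60.471−46.750)/2.0010 = 6.8569
df = 27
p-value (one-sided, H₁ greater) = 0.00000
At α=0.01: p < α → reject H₀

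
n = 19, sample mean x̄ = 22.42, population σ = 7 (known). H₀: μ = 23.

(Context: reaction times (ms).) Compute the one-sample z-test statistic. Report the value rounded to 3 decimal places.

SE = σ/√n = 7/√19 = 1.6059
z = (x̄−μ₀)/SE = (22.42−23)/1.6059 = -0.3612

test statistic = -0.361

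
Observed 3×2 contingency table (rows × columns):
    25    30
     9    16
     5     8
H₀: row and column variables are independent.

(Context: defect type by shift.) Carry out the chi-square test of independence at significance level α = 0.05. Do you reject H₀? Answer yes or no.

Row totals [55, 25, 13], col totals [39, 54], n=93
χ² = (25−23.06)²/23.06 + (30−31.94)²/31.94 + (9−10.48)²/10.48 + (16−14.52)²/14.52 + (5−5.45)²/5.45 + (8−7.55)²/7.55 = 0.7059
df = 2
p-value (upper-tail) = 0.70263
At α=0.05: p ≥ α → fail to reject H₀

reject H₀: no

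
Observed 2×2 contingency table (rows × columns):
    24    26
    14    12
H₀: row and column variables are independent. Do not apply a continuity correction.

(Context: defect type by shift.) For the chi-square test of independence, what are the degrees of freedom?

df = (r−1)(c−1) = (2−1)·(2−1) = 1

degrees of freedom = 1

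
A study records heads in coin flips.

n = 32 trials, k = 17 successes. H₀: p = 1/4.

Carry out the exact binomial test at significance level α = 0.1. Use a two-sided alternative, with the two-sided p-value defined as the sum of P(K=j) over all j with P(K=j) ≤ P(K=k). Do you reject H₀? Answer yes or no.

Exact binomial: n=32, k=17, p₀=1/4=0.2500
P(X=j) = C(n,j)·p₀^j·(1−p₀)^(n−j); p = Σ P(X=j) over j with P(X=j) ≤ P(X=17)
p-value (two-sided) = 0.00070
At α=0.1: p < α → reject H₀

reject H₀: yes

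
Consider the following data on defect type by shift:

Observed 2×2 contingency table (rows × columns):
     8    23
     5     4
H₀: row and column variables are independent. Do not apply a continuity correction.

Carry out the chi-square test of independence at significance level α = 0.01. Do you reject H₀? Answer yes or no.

Row totals [31, 9], col totals [13, 27], n=40
χ² = (8−10.07)²/10.07 + (23−20.93)²/20.93 + (5−2.92)²/2.92 + (4−6.08)²/6.08 = 2.8139
df = 1
p-value (upper-tail) = 0.09345
At α=0.01: p ≥ α → fail to reject H₀

reject H₀: no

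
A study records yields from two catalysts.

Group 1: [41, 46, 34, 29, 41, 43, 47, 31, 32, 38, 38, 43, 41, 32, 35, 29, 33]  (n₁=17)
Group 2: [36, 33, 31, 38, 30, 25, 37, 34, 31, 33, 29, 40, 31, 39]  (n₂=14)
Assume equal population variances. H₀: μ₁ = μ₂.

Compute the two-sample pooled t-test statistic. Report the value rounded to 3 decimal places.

x̄₁=37.235, s₁=5.837, n₁=17
x̄₂=33.357, s₂=4.254, n₂=14
s_p² = [16·5.837² + 13·4.254²]/29 = 26.9060
SE = √(s_p²·(1/17+1/14)) = 1.8720
t = (37.235−33.357)/1.8720 = 2.0716
df = 29

test statistic = 2.072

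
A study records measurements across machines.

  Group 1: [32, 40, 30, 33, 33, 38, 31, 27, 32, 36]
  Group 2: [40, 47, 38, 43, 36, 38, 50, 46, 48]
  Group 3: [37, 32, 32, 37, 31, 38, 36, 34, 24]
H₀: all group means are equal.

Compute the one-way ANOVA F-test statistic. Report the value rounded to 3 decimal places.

Group means [33.20, 42.89, 33.44], grand mean 36.393
SSB = Σnᵢ(x̄ᵢ−x̄)² = 559.967; SSW = ΣΣ(x−x̄ᵢ)² = 492.711
MSB = 559.967/2 = 279.9837; MSW = 492.711/25 = 19.7084
F = MSB/MSW = 14.2063
df = (2, 25)

test statistic = 14.206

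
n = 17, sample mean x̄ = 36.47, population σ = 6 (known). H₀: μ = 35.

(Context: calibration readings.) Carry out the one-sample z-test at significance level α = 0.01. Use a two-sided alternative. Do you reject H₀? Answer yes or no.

SE = σ/√n = 6/√17 = 1.4552
z = (x̄−μ₀)/SE = (36.47−35)/1.4552 = 1.0102
p-value (two-sided) = 0.31242
At α=0.01: p ≥ α → fail to reject H₀

reject H₀: no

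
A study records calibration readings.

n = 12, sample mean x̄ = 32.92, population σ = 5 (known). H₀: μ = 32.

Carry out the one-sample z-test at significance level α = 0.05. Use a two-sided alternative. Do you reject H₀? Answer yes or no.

reject H₀: no

SE = σ/√n = 5/√12 = 1.4434
z = (x̄−μ₀)/SE = (32.92−32)/1.4434 = 0.6374
p-value (two-sided) = 0.52387
At α=0.05: p ≥ α → fail to reject H₀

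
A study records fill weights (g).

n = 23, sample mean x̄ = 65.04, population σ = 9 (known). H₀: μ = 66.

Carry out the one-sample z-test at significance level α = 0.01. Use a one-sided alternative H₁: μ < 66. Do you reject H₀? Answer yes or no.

SE = σ/√n = 9/√23 = 1.8766
z = (x̄−μ₀)/SE = (65.04−66)/1.8766 = -0.5116
p-value (one-sided, H₁ less) = 0.30448
At α=0.01: p ≥ α → fail to reject H₀

reject H₀: no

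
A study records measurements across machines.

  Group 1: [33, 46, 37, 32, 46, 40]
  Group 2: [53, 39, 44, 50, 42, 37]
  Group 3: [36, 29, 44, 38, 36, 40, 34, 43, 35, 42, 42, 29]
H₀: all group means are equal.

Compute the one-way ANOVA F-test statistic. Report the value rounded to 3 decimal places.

Group means [39.00, 44.17, 37.33], grand mean 39.458
SSB = Σnᵢ(x̄ᵢ−x̄)² = 188.458; SSW = ΣΣ(x−x̄ᵢ)² = 669.500
MSB = 188.458/2 = 94.2292; MSW = 669.500/21 = 31.8810
F = MSB/MSW = 2.9557
df = (2, 21)

test statistic = 2.956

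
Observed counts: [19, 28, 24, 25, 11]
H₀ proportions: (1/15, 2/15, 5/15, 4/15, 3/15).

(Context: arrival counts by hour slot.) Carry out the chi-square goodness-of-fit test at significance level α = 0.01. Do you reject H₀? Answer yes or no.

reject H₀: yes

n = 107; E_i = n·p_i = [7.13, 14.27, 35.67, 28.53, 21.40]
χ² = (19−7.13)²/7.13 + (28−14.27)²/14.27 + (24−35.67)²/35.67 + (25−28.53)²/28.53 + (11−21.40)²/21.40 = 42.2687
df = 4
p-value (upper-tail) = 0.00000
At α=0.01: p < α → reject H₀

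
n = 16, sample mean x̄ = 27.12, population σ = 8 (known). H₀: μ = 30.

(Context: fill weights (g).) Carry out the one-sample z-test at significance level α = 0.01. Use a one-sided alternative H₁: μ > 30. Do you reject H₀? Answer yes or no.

reject H₀: no

SE = σ/√n = 8/√16 = 2.0000
z = (x̄−μ₀)/SE = (27.12−30)/2.0000 = -1.4400
p-value (one-sided, H₁ greater) = 0.92507
At α=0.01: p ≥ α → fail to reject H₀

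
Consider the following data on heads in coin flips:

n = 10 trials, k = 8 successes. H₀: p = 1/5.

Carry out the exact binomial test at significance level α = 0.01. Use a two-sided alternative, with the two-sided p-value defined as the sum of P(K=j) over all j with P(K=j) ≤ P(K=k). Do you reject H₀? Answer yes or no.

Exact binomial: n=10, k=8, p₀=1/5=0.2000
P(X=j) = C(n,j)·p₀^j·(1−p₀)^(n−j); p = Σ P(X=j) over j with P(X=j) ≤ P(X=8)
p-value (two-sided) = 0.00008
At α=0.01: p < α → reject H₀

reject H₀: yes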